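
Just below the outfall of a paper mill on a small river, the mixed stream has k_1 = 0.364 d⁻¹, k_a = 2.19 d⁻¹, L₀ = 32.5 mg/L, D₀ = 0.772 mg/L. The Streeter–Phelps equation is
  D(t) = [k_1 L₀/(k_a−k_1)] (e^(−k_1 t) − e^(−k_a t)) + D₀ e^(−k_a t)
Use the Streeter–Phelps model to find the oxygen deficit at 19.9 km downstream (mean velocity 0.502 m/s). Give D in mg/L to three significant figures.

Travel time t = x/v = 19.9 km / (0.502 m/s) = 19900 m / 0.502 m/s = 39640 s = 0.4588 d.
k_1 L₀/(k_a−k_1) = 0.364×32.5/(2.19−0.364) = 11.83/1.826 = 6.479 mg/L.
e^(−k_1 t) = e^(−0.364×0.4588) = 0.8462; e^(−k_a t) = e^(−2.19×0.4588) = 0.3661.
D = 6.479 × (0.8462 − 0.3661) + 0.772 × 0.3661 = 3.110 + 0.2826 = 3.393 mg/L.

D ≈ 3.39 mg/L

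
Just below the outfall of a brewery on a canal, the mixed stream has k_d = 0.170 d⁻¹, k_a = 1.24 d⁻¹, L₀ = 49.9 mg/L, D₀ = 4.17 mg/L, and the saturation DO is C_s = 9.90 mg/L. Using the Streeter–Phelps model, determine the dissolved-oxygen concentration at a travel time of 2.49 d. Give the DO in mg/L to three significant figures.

DO ≈ 4.88 mg/L

k_d L₀/(k_a−k_d) = 0.170×49.9/(1.24−0.170) = 8.483/1.070 = 7.928 mg/L.
e^(−k_d t) = e^(−0.170×2.490) = 0.6549; e^(−k_a t) = e^(−1.24×2.490) = 0.04561.
D = 7.928 × (0.6549 − 0.04561) + 4.17 × 0.04561 = 4.830 + 0.1902 = 5.021 mg/L.
DO = C_s − D = 9.90 − 5.021 = 4.879 mg/L.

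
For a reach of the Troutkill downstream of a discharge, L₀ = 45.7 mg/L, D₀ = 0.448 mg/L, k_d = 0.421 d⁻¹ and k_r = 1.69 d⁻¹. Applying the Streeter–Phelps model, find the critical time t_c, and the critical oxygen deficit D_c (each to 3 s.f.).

t_c = [1/(k_r−k_d)] ln[(k_r/k_d)(1 − D₀(k_r−k_d)/(k_d L₀))]
= [1/(1.69−0.421)] ln[(1.69/0.421)(1 − 0.448×1.269/(0.421×45.7))]
= (1/1.269) ln[4.014 × 0.9705] = 0.7880 × ln(3.896) = 0.7880 × 1.360 = 1.072 d.
L(t_c) = L₀ e^(−k_d t_c) = 45.7 × 0.6369 = 29.11 mg/L, and at the critical point k_r D_c = k_d L, so D_c = (0.421/1.69) × 29.11 = 7.251 mg/L.

t_c ≈ 1.07 d; D_c ≈ 7.25 mg/L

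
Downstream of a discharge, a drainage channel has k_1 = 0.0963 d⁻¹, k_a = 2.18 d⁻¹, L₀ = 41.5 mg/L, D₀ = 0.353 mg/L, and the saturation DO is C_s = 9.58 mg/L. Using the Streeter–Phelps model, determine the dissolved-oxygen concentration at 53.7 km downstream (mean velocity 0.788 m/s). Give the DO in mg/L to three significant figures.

DO ≈ 8.08 mg/L

Travel time t = x/v = 53.7 km / (0.788 m/s) = 53700 m / 0.788 m/s = 68150 s = 0.7887 d.
k_1 L₀/(k_a−k_1) = 0.0963×41.5/(2.18−0.0963) = 3.996/2.084 = 1.918 mg/L.
e^(−k_1 t) = e^(−0.0963×0.7887) = 0.9269; e^(−k_a t) = e^(−2.18×0.7887) = 0.1792.
D = 1.918 × (0.9269 − 0.1792) + 0.353 × 0.1792 = 1.434 + 0.06324 = 1.497 mg/L.
DO = C_s − D = 9.58 − 1.497 = 8.083 mg/L.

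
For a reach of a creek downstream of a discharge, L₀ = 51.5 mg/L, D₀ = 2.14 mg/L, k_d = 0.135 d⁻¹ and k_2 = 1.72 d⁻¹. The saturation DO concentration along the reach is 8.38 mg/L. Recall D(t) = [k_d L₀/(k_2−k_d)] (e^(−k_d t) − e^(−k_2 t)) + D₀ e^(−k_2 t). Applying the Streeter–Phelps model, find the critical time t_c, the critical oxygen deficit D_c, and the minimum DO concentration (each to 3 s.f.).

t_c ≈ 1.18 d; D_c ≈ 3.45 mg/L; min DO ≈ 4.93 mg/L

At the critical point dD/dt = 0, so k_d L₀ e^(−k_d t) = k_2 D. Substituting D(t) from the Streeter–Phelps equation and solving for t gives
t_c = ln[(k_2/k_d)(1 − D₀(k_2−k_d)/(k_d L₀))] / (k_2−k_d).
Here k_2−k_d = 1.585 d⁻¹ and 1 − D₀(k_2−k_d)/(k_d L₀) = 1 − 2.14×1.585/(0.135×51.5) = 0.5121, so
t_c = ln(12.74 × 0.5121) / 1.585 = 1.876 / 1.585 = 1.183 d.
L(t_c) = L₀ e^(−k_d t_c) = 51.5 × 0.8524 = 43.90 mg/L, and at the critical point k_2 D_c = k_d L, so D_c = (0.135/1.72) × 43.90 = 3.445 mg/L.
Minimum DO = C_s − D_c = 8.38 − 3.445 = 4.935 mg/L.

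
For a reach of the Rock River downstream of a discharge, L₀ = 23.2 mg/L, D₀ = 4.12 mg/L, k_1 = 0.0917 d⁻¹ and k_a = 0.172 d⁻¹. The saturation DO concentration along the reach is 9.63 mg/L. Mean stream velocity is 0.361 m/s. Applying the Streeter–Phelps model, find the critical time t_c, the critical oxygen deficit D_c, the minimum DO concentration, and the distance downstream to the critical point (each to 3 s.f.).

t_c ≈ 5.73 d; D_c ≈ 7.32 mg/L; min DO ≈ 2.31 mg/L; x_c ≈ 179 km

At the critical point dD/dt = 0, so k_1 L₀ e^(−k_1 t) = k_a D. Substituting D(t) from the Streeter–Phelps equation and solving for t gives
t_c = ln[(k_a/k_1)(1 − D₀(k_a−k_1)/(k_1 L₀))] / (k_a−k_1).
Here k_a−k_1 = 0.08030 d⁻¹ and 1 − D₀(k_a−k_1)/(k_1 L₀) = 1 − 4.12×0.08030/(0.0917×23.2) = 0.8445, so
t_c = ln(1.876 × 0.8445) / 0.08030 = 0.4600 / 0.08030 = 5.728 d.
L(t_c) = L₀ e^(−k_1 t_c) = 23.2 × 0.5914 = 13.72 mg/L, and at the critical point k_a D_c = k_1 L, so D_c = (0.0917/0.172) × 13.72 = 7.315 mg/L.
Minimum DO = C_s − D_c = 9.63 − 7.315 = 2.315 mg/L.
x_c = v t_c = 0.361 m/s × 5.728 d × 86400 s/d = 178700 m ≈ 179 km.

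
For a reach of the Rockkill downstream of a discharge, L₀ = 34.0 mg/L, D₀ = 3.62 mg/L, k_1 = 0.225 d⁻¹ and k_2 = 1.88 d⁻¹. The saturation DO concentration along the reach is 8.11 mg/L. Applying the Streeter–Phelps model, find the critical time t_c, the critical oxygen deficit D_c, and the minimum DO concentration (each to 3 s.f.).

With k_2/k_1 = 8.356 and 1 − D₀(k_2−k_1)/(k_1 L₀) = 0.2168,
t_c = ln(8.356 × 0.2168) / (1.88 − 0.225) = ln(1.812) / 1.655 = 0.5944/1.655 = 0.3591 d.
D_c = (k_1/k_2) L₀ e^(−k_1 t_c) = (0.225/1.88) × 34.0 × e^(−0.225×0.3591) = 0.1197 × 34.0 × 0.9224 = 3.753 mg/L.
Minimum DO = C_s − D_c = 8.11 − 3.753 = 4.357 mg/L.

t_c ≈ 0.359 d; D_c ≈ 3.75 mg/L; min DO ≈ 4.36 mg/L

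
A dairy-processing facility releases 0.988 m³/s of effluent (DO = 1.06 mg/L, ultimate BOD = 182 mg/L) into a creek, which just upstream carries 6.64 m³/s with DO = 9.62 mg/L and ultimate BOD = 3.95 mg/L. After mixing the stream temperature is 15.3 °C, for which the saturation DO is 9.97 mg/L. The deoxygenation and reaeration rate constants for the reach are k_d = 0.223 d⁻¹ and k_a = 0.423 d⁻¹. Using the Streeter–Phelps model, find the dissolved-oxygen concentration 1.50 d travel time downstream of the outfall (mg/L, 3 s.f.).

DO ≈ 3.61 mg/L

Mixed DO = (6.64×9.62 + 0.988×1.06)/(6.64+0.988) = 64.92/7.628 = 8.511 mg/L.
Mixed L₀ = (6.64×3.95 + 0.988×182)/(7.628) = 206.0/7.628 = 27.01 mg/L.
Initial deficit D₀ = C_s − DO₀ = 9.97 − 8.511 = 1.459 mg/L.
D(1.50) = [0.223×27.01/(0.423−0.223)](e^(−0.223×1.50) − e^(−0.423×1.50)) + 1.459 e^(−0.423×1.50)
= 30.12 × (0.7157 − 0.5302) + 1.459 × 0.5302 = 6.360 mg/L.
DO = 9.97 − 6.360 = 3.610 mg/L.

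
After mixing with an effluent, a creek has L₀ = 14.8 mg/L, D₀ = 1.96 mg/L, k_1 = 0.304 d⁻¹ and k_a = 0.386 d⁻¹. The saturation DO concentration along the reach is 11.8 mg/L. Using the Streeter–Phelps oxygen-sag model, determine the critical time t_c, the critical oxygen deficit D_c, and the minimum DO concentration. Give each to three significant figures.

t_c ≈ 2.47 d; D_c ≈ 5.50 mg/L; min DO ≈ 6.30 mg/L

With k_a/k_1 = 1.270 and 1 − D₀(k_a−k_1)/(k_1 L₀) = 0.9643,
t_c = ln(1.270 × 0.9643) / (0.386 − 0.304) = ln(1.224) / 0.08200 = 0.2024/0.08200 = 2.469 d.
D_c = (k_1/k_a) L₀ e^(−k_1 t_c) = (0.304/0.386) × 14.8 × e^(−0.304×2.469) = 0.7876 × 14.8 × 0.4721 = 5.503 mg/L.
Minimum DO = C_s − D_c = 11.8 − 5.503 = 6.297 mg/L.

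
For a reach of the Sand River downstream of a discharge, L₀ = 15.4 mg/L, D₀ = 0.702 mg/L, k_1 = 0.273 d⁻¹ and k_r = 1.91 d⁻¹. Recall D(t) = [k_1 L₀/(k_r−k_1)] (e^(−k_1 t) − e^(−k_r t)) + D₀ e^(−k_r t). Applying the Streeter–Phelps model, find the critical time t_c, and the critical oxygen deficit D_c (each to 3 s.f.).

With k_r/k_1 = 6.996 and 1 − D₀(k_r−k_1)/(k_1 L₀) = 0.7267,
t_c = ln(6.996 × 0.7267) / (1.91 − 0.273) = ln(5.084) / 1.637 = 1.626/1.637 = 0.9933 d.
D_c = (k_1/k_r) L₀ e^(−k_1 t_c) = (0.273/1.91) × 15.4 × e^(−0.273×0.9933) = 0.1429 × 15.4 × 0.7625 = 1.678 mg/L.

t_c ≈ 0.993 d; D_c ≈ 1.68 mg/L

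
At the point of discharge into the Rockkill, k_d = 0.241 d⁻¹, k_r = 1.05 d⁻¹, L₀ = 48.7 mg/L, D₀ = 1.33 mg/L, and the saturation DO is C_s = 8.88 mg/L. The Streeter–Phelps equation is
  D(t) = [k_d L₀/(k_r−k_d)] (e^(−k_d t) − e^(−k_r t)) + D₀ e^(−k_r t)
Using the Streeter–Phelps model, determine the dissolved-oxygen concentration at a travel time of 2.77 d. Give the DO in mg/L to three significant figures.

k_d L₀/(k_r−k_d) = 0.241×48.7/(1.05−0.241) = 11.74/0.8090 = 14.51 mg/L.
e^(−k_d t) = e^(−0.241×2.770) = 0.5130; e^(−k_r t) = e^(−1.05×2.770) = 0.05456.
D = 14.51 × (0.5130 − 0.05456) + 1.33 × 0.05456 = 6.650 + 0.07256 = 6.723 mg/L.
DO = C_s − D = 8.88 − 6.723 = 2.157 mg/L.

DO ≈ 2.16 mg/L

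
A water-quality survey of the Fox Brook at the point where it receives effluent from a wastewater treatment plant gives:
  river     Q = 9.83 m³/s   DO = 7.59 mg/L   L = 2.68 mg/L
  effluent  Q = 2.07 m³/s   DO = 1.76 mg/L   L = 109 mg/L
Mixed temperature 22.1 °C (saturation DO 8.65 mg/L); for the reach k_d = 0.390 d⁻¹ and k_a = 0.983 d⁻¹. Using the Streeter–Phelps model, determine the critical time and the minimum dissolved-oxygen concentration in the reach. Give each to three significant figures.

t_c ≈ 1.29 d; minimum DO ≈ 3.56 mg/L

Mixed DO = (9.83×7.59 + 2.07×1.76)/(9.83+2.07) = 78.25/11.90 = 6.576 mg/L.
Mixed L₀ = (9.83×2.68 + 2.07×109)/(11.90) = 252.0/11.90 = 21.17 mg/L.
Initial deficit D₀ = C_s − DO₀ = 8.65 − 6.576 = 2.074 mg/L.
t_c = (1/0.5930) ln[(0.983/0.390)(1 − 2.074×0.5930/(0.390×21.17))] = 1.686 × ln(2.145) = 1.287 d.
D_c = (0.390/0.983) × 21.17 × e^(−0.390×1.287) = 0.3967 × 21.17 × 0.6054 = 5.086 mg/L.
Minimum DO = 8.65 − 5.086 = 3.564 mg/L.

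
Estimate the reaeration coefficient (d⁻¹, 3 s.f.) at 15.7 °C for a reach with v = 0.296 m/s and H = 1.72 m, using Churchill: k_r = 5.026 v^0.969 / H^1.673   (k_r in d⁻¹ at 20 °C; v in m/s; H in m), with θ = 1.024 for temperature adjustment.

k_r ≈ 0.563 d⁻¹

k_r(20) = 5.026 × 0.296^0.969 / 1.72^1.673 = 5.026 × 0.3074 / 2.478 = 0.6235 d⁻¹.
k_r(15.7) = 0.6235 × 1.024^(15.7−20) = 0.6235 × 0.9030 = 0.5631 d⁻¹.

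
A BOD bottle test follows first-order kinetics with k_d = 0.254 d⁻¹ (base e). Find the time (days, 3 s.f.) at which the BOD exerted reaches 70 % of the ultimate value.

y/L₀ = 1 − e^(−k_d t) = 0.70 ⇒ e^(−k_d t) = 0.300
t = −ln(0.300) / 0.254 = 1.204 / 0.254 = 4.740 d.

t ≈ 4.74 d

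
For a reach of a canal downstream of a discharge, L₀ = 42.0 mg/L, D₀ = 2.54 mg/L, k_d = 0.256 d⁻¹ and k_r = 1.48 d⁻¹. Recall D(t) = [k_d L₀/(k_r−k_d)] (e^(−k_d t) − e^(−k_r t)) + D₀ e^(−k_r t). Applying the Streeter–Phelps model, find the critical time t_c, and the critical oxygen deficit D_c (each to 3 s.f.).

t_c ≈ 1.15 d; D_c ≈ 5.41 mg/L

At the critical point dD/dt = 0, so k_d L₀ e^(−k_d t) = k_r D. Substituting D(t) from the Streeter–Phelps equation and solving for t gives
t_c = ln[(k_r/k_d)(1 − D₀(k_r−k_d)/(k_d L₀))] / (k_r−k_d).
Here k_r−k_d = 1.224 d⁻¹ and 1 − D₀(k_r−k_d)/(k_d L₀) = 1 − 2.54×1.224/(0.256×42.0) = 0.7108, so
t_c = ln(5.781 × 0.7108) / 1.224 = 1.413 / 1.224 = 1.155 d.
L(t_c) = L₀ e^(−k_d t_c) = 42.0 × 0.7441 = 31.25 mg/L, and at the critical point k_r D_c = k_d L, so D_c = (0.256/1.48) × 31.25 = 5.406 mg/L.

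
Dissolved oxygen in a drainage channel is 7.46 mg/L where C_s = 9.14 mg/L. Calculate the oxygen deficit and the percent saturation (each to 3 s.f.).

D ≈ 1.68 mg/L; 81.6 % saturation

D = C_s − C = 9.14 − 7.46 = 1.68 mg/L.
% saturation = 7.46/9.14 × 100 = 81.6 %.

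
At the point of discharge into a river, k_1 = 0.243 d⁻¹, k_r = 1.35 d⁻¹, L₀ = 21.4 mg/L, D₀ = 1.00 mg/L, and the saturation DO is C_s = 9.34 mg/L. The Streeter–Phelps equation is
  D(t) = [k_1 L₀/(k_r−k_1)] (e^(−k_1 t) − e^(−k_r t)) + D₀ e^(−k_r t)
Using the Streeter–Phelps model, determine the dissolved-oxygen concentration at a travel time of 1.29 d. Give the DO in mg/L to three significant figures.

k_1 L₀/(k_r−k_1) = 0.243×21.4/(1.35−0.243) = 5.200/1.107 = 4.698 mg/L.
e^(−k_1 t) = e^(−0.243×1.290) = 0.7309; e^(−k_r t) = e^(−1.35×1.290) = 0.1753.
D = 4.698 × (0.7309 − 0.1753) + 1.00 × 0.1753 = 2.610 + 0.1753 = 2.785 mg/L.
DO = C_s − D = 9.34 − 2.785 = 6.555 mg/L.

DO ≈ 6.55 mg/L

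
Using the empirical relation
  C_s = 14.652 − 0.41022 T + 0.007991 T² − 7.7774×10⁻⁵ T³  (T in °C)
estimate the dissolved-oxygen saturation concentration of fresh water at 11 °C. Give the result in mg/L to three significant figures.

C_s = 14.652 − 0.41022×11 + 0.007991×11² − 7.7774×10⁻⁵×11³ = 11.00 mg/L.

C_s ≈ 11.0 mg/L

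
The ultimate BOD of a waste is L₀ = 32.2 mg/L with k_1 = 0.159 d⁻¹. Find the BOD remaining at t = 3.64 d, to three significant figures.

L_t = L₀ e^(−k_1 t) = 32.2 × e^(−0.159×3.64) = 32.2 × 0.5606 = 18.05 mg/L.

L ≈ 18.1 mg/L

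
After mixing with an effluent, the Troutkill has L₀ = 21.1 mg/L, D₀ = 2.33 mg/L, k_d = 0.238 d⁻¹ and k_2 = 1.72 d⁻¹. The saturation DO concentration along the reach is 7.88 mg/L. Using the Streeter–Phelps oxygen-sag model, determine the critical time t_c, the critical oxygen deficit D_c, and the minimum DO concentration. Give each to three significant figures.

t_c ≈ 0.549 d; D_c ≈ 2.56 mg/L; min DO ≈ 5.32 mg/L

At the critical point dD/dt = 0, so k_d L₀ e^(−k_d t) = k_2 D. Substituting D(t) from the Streeter–Phelps equation and solving for t gives
t_c = ln[(k_2/k_d)(1 − D₀(k_2−k_d)/(k_d L₀))] / (k_2−k_d).
Here k_2−k_d = 1.482 d⁻¹ and 1 − D₀(k_2−k_d)/(k_d L₀) = 1 − 2.33×1.482/(0.238×21.1) = 0.3124, so
t_c = ln(7.227 × 0.3124) / 1.482 = 0.8143 / 1.482 = 0.5495 d.
D_c = (k_d/k_2) L₀ e^(−k_d t_c) = (0.238/1.72) × 21.1 × e^(−0.238×0.5495) = 0.1384 × 21.1 × 0.8774 = 2.562 mg/L.
Minimum DO = C_s − D_c = 7.88 − 2.562 = 5.318 mg/L.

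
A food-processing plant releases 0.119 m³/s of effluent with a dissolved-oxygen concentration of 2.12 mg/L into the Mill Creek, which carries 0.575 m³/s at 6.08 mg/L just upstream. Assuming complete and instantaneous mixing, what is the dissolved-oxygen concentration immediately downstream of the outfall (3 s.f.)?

Flow-weighted mixing: C = (Q_r C_r + Q_w C_w)/(Q_r + Q_w)
= (0.575×6.08 + 0.119×2.12)/(0.575 + 0.119) = 3.748/0.6940 = 5.401 mg/L.

5.40 mg/L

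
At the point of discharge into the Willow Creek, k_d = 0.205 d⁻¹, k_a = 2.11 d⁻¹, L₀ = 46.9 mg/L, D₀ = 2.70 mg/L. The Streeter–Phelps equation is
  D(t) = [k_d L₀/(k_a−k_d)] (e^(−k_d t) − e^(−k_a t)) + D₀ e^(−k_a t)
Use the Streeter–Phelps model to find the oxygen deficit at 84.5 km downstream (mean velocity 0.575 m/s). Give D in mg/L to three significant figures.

D ≈ 3.50 mg/L

Travel time t = x/v = 84.5 km / (0.575 m/s) = 84500 m / 0.575 m/s = 147000 s = 1.701 d.
k_d L₀/(k_a−k_d) = 0.205×46.9/(2.11−0.205) = 9.614/1.905 = 5.047 mg/L.
e^(−k_d t) = e^(−0.205×1.701) = 0.7056; e^(−k_a t) = e^(−2.11×1.701) = 0.02763.
D = 5.047 × (0.7056 − 0.02763) + 2.70 × 0.02763 = 3.422 + 0.07460 = 3.496 mg/L.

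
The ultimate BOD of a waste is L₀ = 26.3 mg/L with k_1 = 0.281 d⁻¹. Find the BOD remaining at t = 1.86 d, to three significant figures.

L_t = L₀ e^(−k_1 t) = 26.3 × e^(−0.281×1.86) = 26.3 × 0.5929 = 15.59 mg/L.

L ≈ 15.6 mg/L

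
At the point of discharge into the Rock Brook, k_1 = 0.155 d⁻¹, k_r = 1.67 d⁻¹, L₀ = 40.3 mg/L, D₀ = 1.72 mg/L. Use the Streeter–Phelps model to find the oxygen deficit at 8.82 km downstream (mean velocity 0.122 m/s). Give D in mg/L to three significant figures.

D ≈ 3.03 mg/L

Travel time t = x/v = 8.82 km / (0.122 m/s) = 8820 m / 0.122 m/s = 72300 s = 0.8367 d.
k_1 L₀/(k_r−k_1) = 0.155×40.3/(1.67−0.155) = 6.246/1.515 = 4.123 mg/L.
e^(−k_1 t) = e^(−0.155×0.8367) = 0.8784; e^(−k_r t) = e^(−1.67×0.8367) = 0.2472.
D = 4.123 × (0.8784 − 0.2472) + 1.72 × 0.2472 = 2.602 + 0.4253 = 3.027 mg/L.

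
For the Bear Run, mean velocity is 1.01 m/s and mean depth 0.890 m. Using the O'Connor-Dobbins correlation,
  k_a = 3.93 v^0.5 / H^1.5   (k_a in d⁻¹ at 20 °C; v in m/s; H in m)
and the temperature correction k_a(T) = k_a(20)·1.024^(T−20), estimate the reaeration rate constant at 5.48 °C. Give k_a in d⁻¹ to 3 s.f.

k_a ≈ 3.33 d⁻¹

k_a(20) = 3.93 × 1.01^0.5 / 0.890^1.5 = 3.93 × 1.005 / 0.8396 = 4.704 d⁻¹.
k_a(5.48) = 4.704 × 1.024^(5.48−20) = 4.704 × 0.7087 = 3.334 d⁻¹.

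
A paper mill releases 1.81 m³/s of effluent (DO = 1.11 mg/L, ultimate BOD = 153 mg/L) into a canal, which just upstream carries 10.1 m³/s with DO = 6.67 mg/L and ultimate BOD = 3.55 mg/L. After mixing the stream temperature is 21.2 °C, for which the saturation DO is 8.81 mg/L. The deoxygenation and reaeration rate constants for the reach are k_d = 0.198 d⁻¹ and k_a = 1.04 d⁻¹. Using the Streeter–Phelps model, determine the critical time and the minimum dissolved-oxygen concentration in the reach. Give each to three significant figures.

t_c ≈ 1.19 d; minimum DO ≈ 4.86 mg/L

Mixed DO = (10.1×6.67 + 1.81×1.11)/(10.1+1.81) = 69.38/11.91 = 5.825 mg/L.
Mixed L₀ = (10.1×3.55 + 1.81×153)/(11.91) = 312.8/11.91 = 26.26 mg/L.
Initial deficit D₀ = C_s − DO₀ = 8.81 − 5.825 = 2.985 mg/L.
t_c = (1/0.8420) ln[(1.04/0.198)(1 − 2.985×0.8420/(0.198×26.26))] = 1.188 × ln(2.714) = 1.186 d.
D_c = (0.198/1.04) × 26.26 × e^(−0.198×1.186) = 0.1904 × 26.26 × 0.7908 = 3.954 mg/L.
Minimum DO = 8.81 − 3.954 = 4.856 mg/L.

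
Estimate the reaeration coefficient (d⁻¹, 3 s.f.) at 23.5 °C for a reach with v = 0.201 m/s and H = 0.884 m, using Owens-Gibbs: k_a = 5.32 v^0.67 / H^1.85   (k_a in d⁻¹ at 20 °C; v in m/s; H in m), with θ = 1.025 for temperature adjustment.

k_a(20) = 5.32 × 0.201^0.67 / 0.884^1.85 = 5.32 × 0.3413 / 0.7960 = 2.281 d⁻¹.
k_a(23.5) = 2.281 × 1.025^(23.5−20) = 2.281 × 1.090 = 2.487 d⁻¹.

k_a ≈ 2.49 d⁻¹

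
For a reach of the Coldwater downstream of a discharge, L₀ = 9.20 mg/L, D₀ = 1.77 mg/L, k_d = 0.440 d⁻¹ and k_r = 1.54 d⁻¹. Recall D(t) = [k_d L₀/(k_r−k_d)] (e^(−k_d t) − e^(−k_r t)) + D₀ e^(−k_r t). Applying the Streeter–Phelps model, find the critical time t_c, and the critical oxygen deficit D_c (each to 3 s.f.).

t_c ≈ 0.543 d; D_c ≈ 2.07 mg/L

t_c = [1/(k_r−k_d)] ln[(k_r/k_d)(1 − D₀(k_r−k_d)/(k_d L₀))]
= [1/(1.54−0.440)] ln[(1.54/0.440)(1 − 1.77×1.100/(0.440×9.20))]
= (1/1.100) ln[3.500 × 0.5190] = 0.9091 × ln(1.817) = 0.9091 × 0.5970 = 0.5427 d.
D_c = (k_d/k_r) L₀ e^(−k_d t_c) = (0.440/1.54) × 9.20 × e^(−0.440×0.5427) = 0.2857 × 9.20 × 0.7876 = 2.070 mg/L.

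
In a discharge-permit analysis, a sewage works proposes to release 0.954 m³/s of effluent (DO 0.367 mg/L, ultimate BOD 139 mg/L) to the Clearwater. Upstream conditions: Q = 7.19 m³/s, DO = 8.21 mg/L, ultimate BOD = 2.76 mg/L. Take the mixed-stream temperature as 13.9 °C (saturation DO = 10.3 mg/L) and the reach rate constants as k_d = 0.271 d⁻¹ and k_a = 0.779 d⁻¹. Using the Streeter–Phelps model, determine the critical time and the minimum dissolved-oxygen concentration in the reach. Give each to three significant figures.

Mixed DO = (7.19×8.21 + 0.954×0.367)/(7.19+0.954) = 59.38/8.144 = 7.291 mg/L.
Mixed L₀ = (7.19×2.76 + 0.954×139)/(8.144) = 152.5/8.144 = 18.72 mg/L.
Initial deficit D₀ = C_s − DO₀ = 10.3 − 7.291 = 3.009 mg/L.
t_c = (1/0.5080) ln[(0.779/0.271)(1 − 3.009×0.5080/(0.271×18.72))] = 1.969 × ln(2.008) = 1.373 d.
D_c = (0.271/0.779) × 18.72 × e^(−0.271×1.373) = 0.3479 × 18.72 × 0.6893 = 4.489 mg/L.
Minimum DO = 10.3 − 4.489 = 5.811 mg/L.

t_c ≈ 1.37 d; minimum DO ≈ 5.81 mg/L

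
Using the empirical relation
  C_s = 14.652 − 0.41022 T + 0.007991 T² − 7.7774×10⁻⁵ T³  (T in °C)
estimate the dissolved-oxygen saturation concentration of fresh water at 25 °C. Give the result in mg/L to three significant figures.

C_s = 14.652 − 0.41022×25 + 0.007991×25² − 7.7774×10⁻⁵×25³ = 8.176 mg/L.

C_s ≈ 8.18 mg/L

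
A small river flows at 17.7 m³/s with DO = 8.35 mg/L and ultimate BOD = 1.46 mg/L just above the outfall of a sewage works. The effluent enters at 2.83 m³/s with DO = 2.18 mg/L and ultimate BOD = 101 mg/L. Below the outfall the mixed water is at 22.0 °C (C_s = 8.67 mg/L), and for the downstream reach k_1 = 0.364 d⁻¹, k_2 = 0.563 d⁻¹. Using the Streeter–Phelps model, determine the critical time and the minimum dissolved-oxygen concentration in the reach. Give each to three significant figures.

t_c ≈ 1.98 d; minimum DO ≈ 3.89 mg/L

Mixed DO = (17.7×8.35 + 2.83×2.18)/(17.7+2.83) = 154.0/20.53 = 7.499 mg/L.
Mixed L₀ = (17.7×1.46 + 2.83×101)/(20.53) = 311.7/20.53 = 15.18 mg/L.
Initial deficit D₀ = C_s − DO₀ = 8.67 − 7.499 = 1.171 mg/L.
t_c = (1/0.1990) ln[(0.563/0.364)(1 − 1.171×0.1990/(0.364×15.18))] = 5.025 × ln(1.482) = 1.975 d.
D_c = (0.364/0.563) × 15.18 × e^(−0.364×1.975) = 0.6465 × 15.18 × 0.4873 = 4.783 mg/L.
Minimum DO = 8.67 − 4.783 = 3.887 mg/L.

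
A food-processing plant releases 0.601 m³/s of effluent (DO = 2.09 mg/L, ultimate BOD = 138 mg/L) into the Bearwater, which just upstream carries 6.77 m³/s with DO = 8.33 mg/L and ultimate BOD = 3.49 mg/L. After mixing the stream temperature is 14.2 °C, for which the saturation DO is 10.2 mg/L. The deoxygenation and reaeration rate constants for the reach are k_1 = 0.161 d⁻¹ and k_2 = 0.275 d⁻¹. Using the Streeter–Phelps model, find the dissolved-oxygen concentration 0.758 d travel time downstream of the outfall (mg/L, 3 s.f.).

Mixed DO = (6.77×8.33 + 0.601×2.09)/(6.77+0.601) = 57.65/7.371 = 7.821 mg/L.
Mixed L₀ = (6.77×3.49 + 0.601×138)/(7.371) = 106.6/7.371 = 14.46 mg/L.
Initial deficit D₀ = C_s − DO₀ = 10.2 − 7.821 = 2.379 mg/L.
D(0.758) = [0.161×14.46/(0.275−0.161)](e^(−0.161×0.758) − e^(−0.275×0.758)) + 2.379 e^(−0.275×0.758)
= 20.42 × (0.8851 − 0.8118) + 2.379 × 0.8118 = 3.427 mg/L.
DO = 10.2 − 3.427 = 6.773 mg/L.

DO ≈ 6.77 mg/L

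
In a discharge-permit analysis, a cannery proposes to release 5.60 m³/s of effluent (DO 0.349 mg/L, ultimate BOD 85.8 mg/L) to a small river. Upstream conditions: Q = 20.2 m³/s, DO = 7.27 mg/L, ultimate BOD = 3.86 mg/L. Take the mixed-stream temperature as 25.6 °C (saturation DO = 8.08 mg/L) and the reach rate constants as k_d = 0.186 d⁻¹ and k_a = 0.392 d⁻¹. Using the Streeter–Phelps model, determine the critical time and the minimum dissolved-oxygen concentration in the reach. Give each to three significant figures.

t_c ≈ 3.01 d; minimum DO ≈ 2.21 mg/L

Mixed DO = (20.2×7.27 + 5.60×0.349)/(20.2+5.60) = 148.8/25.80 = 5.768 mg/L.
Mixed L₀ = (20.2×3.86 + 5.60×85.8)/(25.80) = 558.5/25.80 = 21.65 mg/L.
Initial deficit D₀ = C_s − DO₀ = 8.08 − 5.768 = 2.312 mg/L.
t_c = (1/0.2060) ln[(0.392/0.186)(1 − 2.312×0.2060/(0.186×21.65))] = 4.854 × ln(1.858) = 3.008 d.
D_c = (0.186/0.392) × 21.65 × e^(−0.186×3.008) = 0.4745 × 21.65 × 0.5715 = 5.870 mg/L.
Minimum DO = 8.08 − 5.870 = 2.210 mg/L.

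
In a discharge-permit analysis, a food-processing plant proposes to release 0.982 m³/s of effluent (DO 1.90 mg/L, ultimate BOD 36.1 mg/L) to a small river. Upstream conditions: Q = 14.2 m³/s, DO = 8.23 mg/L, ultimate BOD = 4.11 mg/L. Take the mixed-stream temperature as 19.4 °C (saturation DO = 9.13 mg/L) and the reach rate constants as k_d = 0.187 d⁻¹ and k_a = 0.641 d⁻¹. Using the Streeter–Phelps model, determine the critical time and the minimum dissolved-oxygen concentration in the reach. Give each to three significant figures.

t_c ≈ 1.12 d; minimum DO ≈ 7.67 mg/L

Mixed DO = (14.2×8.23 + 0.982×1.90)/(14.2+0.982) = 118.7/15.18 = 7.821 mg/L.
Mixed L₀ = (14.2×4.11 + 0.982×36.1)/(15.18) = 93.81/15.18 = 6.179 mg/L.
Initial deficit D₀ = C_s − DO₀ = 9.13 − 7.821 = 1.309 mg/L.
t_c = (1/0.4540) ln[(0.641/0.187)(1 − 1.309×0.4540/(0.187×6.179))] = 2.203 × ln(1.664) = 1.122 d.
D_c = (0.187/0.641) × 6.179 × e^(−0.187×1.122) = 0.2917 × 6.179 × 0.8107 = 1.461 mg/L.
Minimum DO = 9.13 − 1.461 = 7.669 mg/L.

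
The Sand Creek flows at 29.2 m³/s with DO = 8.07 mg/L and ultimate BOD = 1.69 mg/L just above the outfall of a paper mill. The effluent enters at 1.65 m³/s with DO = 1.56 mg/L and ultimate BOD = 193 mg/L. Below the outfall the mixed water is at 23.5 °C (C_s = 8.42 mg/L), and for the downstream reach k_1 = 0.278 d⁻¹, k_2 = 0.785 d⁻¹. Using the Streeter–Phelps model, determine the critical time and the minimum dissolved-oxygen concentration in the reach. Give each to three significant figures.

Mixed DO = (29.2×8.07 + 1.65×1.56)/(29.2+1.65) = 238.2/30.85 = 7.722 mg/L.
Mixed L₀ = (29.2×1.69 + 1.65×193)/(30.85) = 367.8/30.85 = 11.92 mg/L.
Initial deficit D₀ = C_s − DO₀ = 8.42 − 7.722 = 0.6982 mg/L.
t_c = (1/0.5070) ln[(0.785/0.278)(1 − 0.6982×0.5070/(0.278×11.92))] = 1.972 × ln(2.522) = 1.825 d.
D_c = (0.278/0.785) × 11.92 × e^(−0.278×1.825) = 0.3541 × 11.92 × 0.6021 = 2.542 mg/L.
Minimum DO = 8.42 − 2.542 = 5.878 mg/L.

t_c ≈ 1.82 d; minimum DO ≈ 5.88 mg/L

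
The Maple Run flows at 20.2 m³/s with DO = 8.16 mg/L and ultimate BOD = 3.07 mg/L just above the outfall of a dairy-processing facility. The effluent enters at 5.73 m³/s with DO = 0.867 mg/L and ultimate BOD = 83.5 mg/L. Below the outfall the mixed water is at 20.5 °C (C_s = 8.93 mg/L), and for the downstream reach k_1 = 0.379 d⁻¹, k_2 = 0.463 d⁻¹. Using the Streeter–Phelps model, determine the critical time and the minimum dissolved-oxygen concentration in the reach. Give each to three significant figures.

t_c ≈ 2.08 d; minimum DO ≈ 1.17 mg/L

Mixed DO = (20.2×8.16 + 5.73×0.867)/(20.2+5.73) = 169.8/25.93 = 6.548 mg/L.
Mixed L₀ = (20.2×3.07 + 5.73×83.5)/(25.93) = 540.5/25.93 = 20.84 mg/L.
Initial deficit D₀ = C_s − DO₀ = 8.93 − 6.548 = 2.382 mg/L.
t_c = (1/0.08400) ln[(0.463/0.379)(1 − 2.382×0.08400/(0.379×20.84))] = 11.90 × ln(1.191) = 2.078 d.
D_c = (0.379/0.463) × 20.84 × e^(−0.379×2.078) = 0.8186 × 20.84 × 0.4550 = 7.763 mg/L.
Minimum DO = 8.93 − 7.763 = 1.167 mg/L.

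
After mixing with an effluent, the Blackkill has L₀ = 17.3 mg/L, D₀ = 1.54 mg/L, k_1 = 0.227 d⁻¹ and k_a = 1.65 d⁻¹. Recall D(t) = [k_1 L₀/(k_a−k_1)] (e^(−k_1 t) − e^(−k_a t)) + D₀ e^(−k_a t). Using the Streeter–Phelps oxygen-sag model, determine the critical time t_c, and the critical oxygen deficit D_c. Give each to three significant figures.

t_c ≈ 0.820 d; D_c ≈ 1.98 mg/L

t_c = [1/(k_a−k_1)] ln[(k_a/k_1)(1 − D₀(k_a−k_1)/(k_1 L₀))]
= [1/(1.65−0.227)] ln[(1.65/0.227)(1 − 1.54×1.423/(0.227×17.3))]
= (1/1.423) ln[7.269 × 0.4420] = 0.7027 × ln(3.213) = 0.7027 × 1.167 = 0.8202 d.
L(t_c) = L₀ e^(−k_1 t_c) = 17.3 × 0.8301 = 14.36 mg/L, and at the critical point k_a D_c = k_1 L, so D_c = (0.227/1.65) × 14.36 = 1.976 mg/L.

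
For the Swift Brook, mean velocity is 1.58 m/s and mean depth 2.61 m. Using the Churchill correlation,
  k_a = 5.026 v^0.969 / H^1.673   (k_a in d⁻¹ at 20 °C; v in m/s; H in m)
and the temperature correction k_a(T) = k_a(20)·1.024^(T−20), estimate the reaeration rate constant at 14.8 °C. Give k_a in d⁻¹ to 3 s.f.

k_a ≈ 1.39 d⁻¹

k_a(20) = 5.026 × 1.58^0.969 / 2.61^1.673 = 5.026 × 1.558 / 4.978 = 1.573 d⁻¹.
k_a(14.8) = 1.573 × 1.024^(14.8−20) = 1.573 × 0.8840 = 1.390 d⁻¹.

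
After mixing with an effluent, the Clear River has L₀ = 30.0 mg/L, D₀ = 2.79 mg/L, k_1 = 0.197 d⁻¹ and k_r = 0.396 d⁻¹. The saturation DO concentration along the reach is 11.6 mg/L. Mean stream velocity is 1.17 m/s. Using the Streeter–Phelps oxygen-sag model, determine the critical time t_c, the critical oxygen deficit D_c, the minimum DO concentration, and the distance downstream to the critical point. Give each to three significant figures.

At the critical point dD/dt = 0, so k_1 L₀ e^(−k_1 t) = k_r D. Substituting D(t) from the Streeter–Phelps equation and solving for t gives
t_c = ln[(k_r/k_1)(1 − D₀(k_r−k_1)/(k_1 L₀))] / (k_r−k_1).
Here k_r−k_1 = 0.1990 d⁻¹ and 1 − D₀(k_r−k_1)/(k_1 L₀) = 1 − 2.79×0.1990/(0.197×30.0) = 0.9061, so
t_c = ln(2.010 × 0.9061) / 0.1990 = 0.5996 / 0.1990 = 3.013 d.
L(t_c) = L₀ e^(−k_1 t_c) = 30.0 × 0.5524 = 16.57 mg/L, and at the critical point k_r D_c = k_1 L, so D_c = (0.197/0.396) × 16.57 = 8.244 mg/L.
Minimum DO = C_s − D_c = 11.6 − 8.244 = 3.356 mg/L.
x_c = v t_c = 1.17 m/s × 3.013 d × 86400 s/d = 304600 m ≈ 305 km.

t_c ≈ 3.01 d; D_c ≈ 8.24 mg/L; min DO ≈ 3.36 mg/L; x_c ≈ 305 km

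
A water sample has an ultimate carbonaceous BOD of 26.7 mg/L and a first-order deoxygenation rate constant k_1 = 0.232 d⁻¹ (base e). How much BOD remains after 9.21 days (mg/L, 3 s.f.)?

L_t = L₀ e^(−k_1 t) = 26.7 × e^(−0.232×9.21) = 26.7 × 0.1180 = 3.152 mg/L.

L ≈ 3.15 mg/L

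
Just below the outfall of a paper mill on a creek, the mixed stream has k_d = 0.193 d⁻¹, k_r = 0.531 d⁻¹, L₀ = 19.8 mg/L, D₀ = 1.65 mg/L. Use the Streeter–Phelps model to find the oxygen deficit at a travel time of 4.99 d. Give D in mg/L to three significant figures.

D ≈ 3.63 mg/L

k_d L₀/(k_r−k_d) = 0.193×19.8/(0.531−0.193) = 3.821/0.3380 = 11.31 mg/L.
e^(−k_d t) = e^(−0.193×4.990) = 0.3817; e^(−k_r t) = e^(−0.531×4.990) = 0.07067.
D = 11.31 × (0.3817 − 0.07067) + 1.65 × 0.07067 = 3.517 + 0.1166 = 3.633 mg/L.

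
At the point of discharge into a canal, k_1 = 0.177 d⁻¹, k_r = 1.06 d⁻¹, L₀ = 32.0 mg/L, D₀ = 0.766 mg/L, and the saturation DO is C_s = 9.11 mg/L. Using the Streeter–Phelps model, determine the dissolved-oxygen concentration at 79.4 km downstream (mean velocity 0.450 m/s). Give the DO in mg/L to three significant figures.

Travel time t = x/v = 79.4 km / (0.450 m/s) = 79400 m / 0.450 m/s = 176400 s = 2.042 d.
k_1 L₀/(k_r−k_1) = 0.177×32.0/(1.06−0.177) = 5.664/0.8830 = 6.414 mg/L.
e^(−k_1 t) = e^(−0.177×2.042) = 0.6967; e^(−k_r t) = e^(−1.06×2.042) = 0.1148.
D = 6.414 × (0.6967 − 0.1148) + 0.766 × 0.1148 = 3.732 + 0.08792 = 3.820 mg/L.
DO = C_s − D = 9.11 − 3.820 = 5.290 mg/L.

DO ≈ 5.29 mg/L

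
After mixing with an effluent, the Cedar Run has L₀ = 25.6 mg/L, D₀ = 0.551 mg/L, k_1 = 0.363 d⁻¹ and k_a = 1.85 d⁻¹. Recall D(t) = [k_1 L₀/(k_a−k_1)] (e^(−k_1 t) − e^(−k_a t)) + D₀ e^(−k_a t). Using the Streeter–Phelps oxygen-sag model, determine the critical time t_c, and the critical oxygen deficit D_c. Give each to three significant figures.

t_c ≈ 1.03 d; D_c ≈ 3.45 mg/L

With k_a/k_1 = 5.096 and 1 − D₀(k_a−k_1)/(k_1 L₀) = 0.9118,
t_c = ln(5.096 × 0.9118) / (1.85 − 0.363) = ln(4.647) / 1.487 = 1.536/1.487 = 1.033 d.
D_c = (k_1/k_a) L₀ e^(−k_1 t_c) = (0.363/1.85) × 25.6 × e^(−0.363×1.033) = 0.1962 × 25.6 × 0.6873 = 3.452 mg/L.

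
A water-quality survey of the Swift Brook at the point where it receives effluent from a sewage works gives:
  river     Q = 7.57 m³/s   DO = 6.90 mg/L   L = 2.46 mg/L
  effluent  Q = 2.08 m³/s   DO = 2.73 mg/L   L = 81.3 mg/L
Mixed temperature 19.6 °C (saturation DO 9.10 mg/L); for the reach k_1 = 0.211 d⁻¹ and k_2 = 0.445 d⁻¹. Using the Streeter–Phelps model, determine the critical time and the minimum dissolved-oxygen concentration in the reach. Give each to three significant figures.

t_c ≈ 2.36 d; minimum DO ≈ 3.49 mg/L

Mixed DO = (7.57×6.90 + 2.08×2.73)/(7.57+2.08) = 57.91/9.650 = 6.001 mg/L.
Mixed L₀ = (7.57×2.46 + 2.08×81.3)/(9.650) = 187.7/9.650 = 19.45 mg/L.
Initial deficit D₀ = C_s − DO₀ = 9.10 − 6.001 = 3.099 mg/L.
t_c = (1/0.2340) ln[(0.445/0.211)(1 − 3.099×0.2340/(0.211×19.45))] = 4.274 × ln(1.736) = 2.358 d.
D_c = (0.211/0.445) × 19.45 × e^(−0.211×2.358) = 0.4742 × 19.45 × 0.6080 = 5.608 mg/L.
Minimum DO = 9.10 − 5.608 = 3.492 mg/L.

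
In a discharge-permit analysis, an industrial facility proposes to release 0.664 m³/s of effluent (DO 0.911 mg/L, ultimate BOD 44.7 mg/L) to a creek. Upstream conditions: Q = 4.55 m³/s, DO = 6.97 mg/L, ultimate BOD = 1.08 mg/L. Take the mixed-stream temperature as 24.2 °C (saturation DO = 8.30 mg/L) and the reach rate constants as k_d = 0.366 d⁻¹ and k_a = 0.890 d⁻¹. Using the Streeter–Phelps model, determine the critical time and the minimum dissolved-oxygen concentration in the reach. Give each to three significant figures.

Mixed DO = (4.55×6.97 + 0.664×0.911)/(4.55+0.664) = 32.32/5.214 = 6.198 mg/L.
Mixed L₀ = (4.55×1.08 + 0.664×44.7)/(5.214) = 34.59/5.214 = 6.635 mg/L.
Initial deficit D₀ = C_s − DO₀ = 8.30 − 6.198 = 2.102 mg/L.
t_c = (1/0.5240) ln[(0.890/0.366)(1 − 2.102×0.5240/(0.366×6.635))] = 1.908 × ln(1.329) = 0.5427 d.
D_c = (0.366/0.890) × 6.635 × e^(−0.366×0.5427) = 0.4112 × 6.635 × 0.8198 = 2.237 mg/L.
Minimum DO = 8.30 − 2.237 = 6.063 mg/L.

t_c ≈ 0.543 d; minimum DO ≈ 6.06 mg/L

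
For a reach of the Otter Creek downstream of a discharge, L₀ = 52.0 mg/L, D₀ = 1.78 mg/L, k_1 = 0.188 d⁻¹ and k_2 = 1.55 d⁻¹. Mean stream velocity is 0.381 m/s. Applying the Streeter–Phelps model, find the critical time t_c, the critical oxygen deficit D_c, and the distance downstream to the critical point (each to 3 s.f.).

t_c = [1/(k_2−k_1)] ln[(k_2/k_1)(1 − D₀(k_2−k_1)/(k_1 L₀))]
= [1/(1.55−0.188)] ln[(1.55/0.188)(1 − 1.78×1.362/(0.188×52.0))]
= (1/1.362) ln[8.245 × 0.7520] = 0.7342 × ln(6.200) = 0.7342 × 1.825 = 1.340 d.
L(t_c) = L₀ e^(−k_1 t_c) = 52.0 × 0.7774 = 40.42 mg/L, and at the critical point k_2 D_c = k_1 L, so D_c = (0.188/1.55) × 40.42 = 4.903 mg/L.
x_c = v t_c = 0.381 m/s × 1.340 d × 86400 s/d = 44100 m ≈ 44.1 km.

t_c ≈ 1.34 d; D_c ≈ 4.90 mg/L; x_c ≈ 44.1 km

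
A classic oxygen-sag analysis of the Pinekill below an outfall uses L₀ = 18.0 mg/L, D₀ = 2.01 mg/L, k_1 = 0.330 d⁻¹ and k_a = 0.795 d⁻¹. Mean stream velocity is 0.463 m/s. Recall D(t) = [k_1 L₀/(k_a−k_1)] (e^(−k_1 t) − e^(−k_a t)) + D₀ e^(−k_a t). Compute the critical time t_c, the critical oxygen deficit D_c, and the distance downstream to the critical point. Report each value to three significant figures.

With k_a/k_1 = 2.409 and 1 − D₀(k_a−k_1)/(k_1 L₀) = 0.8427,
t_c = ln(2.409 × 0.8427) / (0.795 − 0.330) = ln(2.030) / 0.4650 = 0.7080/0.4650 = 1.523 d.
L(t_c) = L₀ e^(−k_1 t_c) = 18.0 × 0.6050 = 10.89 mg/L, and at the critical point k_a D_c = k_1 L, so D_c = (0.330/0.795) × 10.89 = 4.521 mg/L.
x_c = v t_c = 0.463 m/s × 1.523 d × 86400 s/d = 60910 m ≈ 60.9 km.

t_c ≈ 1.52 d; D_c ≈ 4.52 mg/L; x_c ≈ 60.9 km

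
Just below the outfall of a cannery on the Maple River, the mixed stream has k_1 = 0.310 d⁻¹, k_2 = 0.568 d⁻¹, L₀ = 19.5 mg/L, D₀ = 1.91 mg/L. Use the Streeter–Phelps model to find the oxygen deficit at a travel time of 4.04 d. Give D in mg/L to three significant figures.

k_1 L₀/(k_2−k_1) = 0.310×19.5/(0.568−0.310) = 6.045/0.2580 = 23.43 mg/L.
e^(−k_1 t) = e^(−0.310×4.040) = 0.2858; e^(−k_2 t) = e^(−0.568×4.040) = 0.1008.
D = 23.43 × (0.2858 − 0.1008) + 1.91 × 0.1008 = 4.335 + 0.1925 = 4.528 mg/L.

D ≈ 4.53 mg/L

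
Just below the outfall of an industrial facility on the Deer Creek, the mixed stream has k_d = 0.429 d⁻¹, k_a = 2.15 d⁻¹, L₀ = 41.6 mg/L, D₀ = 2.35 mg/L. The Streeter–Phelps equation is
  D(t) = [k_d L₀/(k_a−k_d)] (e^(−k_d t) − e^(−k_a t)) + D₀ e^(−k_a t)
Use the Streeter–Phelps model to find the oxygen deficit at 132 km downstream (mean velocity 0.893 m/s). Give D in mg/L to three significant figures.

D ≈ 4.77 mg/L

Travel time t = x/v = 132 km / (0.893 m/s) = 132000 m / 0.893 m/s = 147800 s = 1.711 d.
k_d L₀/(k_a−k_d) = 0.429×41.6/(2.15−0.429) = 17.85/1.721 = 10.37 mg/L.
e^(−k_d t) = e^(−0.429×1.711) = 0.4800; e^(−k_a t) = e^(−2.15×1.711) = 0.02527.
D = 10.37 × (0.4800 − 0.02527) + 2.35 × 0.02527 = 4.716 + 0.05937 = 4.775 mg/L.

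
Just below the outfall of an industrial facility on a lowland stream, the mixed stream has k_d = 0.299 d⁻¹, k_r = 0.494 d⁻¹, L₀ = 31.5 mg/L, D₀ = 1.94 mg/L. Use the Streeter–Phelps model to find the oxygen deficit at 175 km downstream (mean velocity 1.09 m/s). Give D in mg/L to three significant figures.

Travel time t = x/v = 175 km / (1.09 m/s) = 175000 m / 1.09 m/s = 160600 s = 1.858 d.
k_d L₀/(k_r−k_d) = 0.299×31.5/(0.494−0.299) = 9.418/0.1950 = 48.30 mg/L.
e^(−k_d t) = e^(−0.299×1.858) = 0.5737; e^(−k_r t) = e^(−0.494×1.858) = 0.3993.
D = 48.30 × (0.5737 − 0.3993) + 1.94 × 0.3993 = 8.423 + 0.7747 = 9.198 mg/L.

D ≈ 9.20 mg/L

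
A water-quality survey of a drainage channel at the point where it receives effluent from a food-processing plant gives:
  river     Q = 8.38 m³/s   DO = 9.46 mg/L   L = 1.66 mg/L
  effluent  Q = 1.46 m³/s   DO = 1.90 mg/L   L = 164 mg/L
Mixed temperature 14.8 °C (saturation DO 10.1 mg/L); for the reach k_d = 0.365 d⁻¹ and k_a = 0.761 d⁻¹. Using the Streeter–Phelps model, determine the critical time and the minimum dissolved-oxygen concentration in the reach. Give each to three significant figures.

t_c ≈ 1.66 d; minimum DO ≈ 3.36 mg/L

Mixed DO = (8.38×9.46 + 1.46×1.90)/(8.38+1.46) = 82.05/9.840 = 8.338 mg/L.
Mixed L₀ = (8.38×1.66 + 1.46×164)/(9.840) = 253.4/9.840 = 25.75 mg/L.
Initial deficit D₀ = C_s − DO₀ = 10.1 − 8.338 = 1.762 mg/L.
t_c = (1/0.3960) ln[(0.761/0.365)(1 − 1.762×0.3960/(0.365×25.75))] = 2.525 × ln(1.930) = 1.661 d.
D_c = (0.365/0.761) × 25.75 × e^(−0.365×1.661) = 0.4796 × 25.75 × 0.5455 = 6.736 mg/L.
Minimum DO = 10.1 − 6.736 = 3.364 mg/L.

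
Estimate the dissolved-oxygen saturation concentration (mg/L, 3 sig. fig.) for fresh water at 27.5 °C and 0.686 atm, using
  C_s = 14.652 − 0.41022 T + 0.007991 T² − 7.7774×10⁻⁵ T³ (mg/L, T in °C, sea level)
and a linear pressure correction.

C_s ≈ 5.35 mg/L

At sea level: C_s = 14.652 − 0.41022×27.5 + 0.007991×27.5² − 7.7774×10⁻⁵×27.5³ = 7.797 mg/L.
Pressure correction: C_s' = 7.797 × 0.686 = 5.349 mg/L.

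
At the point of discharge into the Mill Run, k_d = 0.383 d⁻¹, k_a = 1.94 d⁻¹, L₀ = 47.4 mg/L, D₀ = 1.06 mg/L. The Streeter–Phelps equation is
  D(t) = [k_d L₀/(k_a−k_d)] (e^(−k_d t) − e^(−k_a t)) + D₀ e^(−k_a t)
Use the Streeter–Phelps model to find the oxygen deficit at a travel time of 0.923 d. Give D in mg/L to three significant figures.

k_d L₀/(k_a−k_d) = 0.383×47.4/(1.94−0.383) = 18.15/1.557 = 11.66 mg/L.
e^(−k_d t) = e^(−0.383×0.9230) = 0.7022; e^(−k_a t) = e^(−1.94×0.9230) = 0.1669.
D = 11.66 × (0.7022 − 0.1669) + 1.06 × 0.1669 = 6.242 + 0.1769 = 6.419 mg/L.

D ≈ 6.42 mg/L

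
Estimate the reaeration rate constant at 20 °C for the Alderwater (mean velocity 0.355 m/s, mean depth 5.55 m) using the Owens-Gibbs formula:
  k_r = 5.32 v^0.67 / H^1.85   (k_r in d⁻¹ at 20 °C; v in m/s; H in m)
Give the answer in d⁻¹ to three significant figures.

k_r = 5.32 × 0.355^0.67 / 5.55^1.85 = 5.32 × 0.4996 / 23.82 = 0.1116 d⁻¹.

k_r ≈ 0.112 d⁻¹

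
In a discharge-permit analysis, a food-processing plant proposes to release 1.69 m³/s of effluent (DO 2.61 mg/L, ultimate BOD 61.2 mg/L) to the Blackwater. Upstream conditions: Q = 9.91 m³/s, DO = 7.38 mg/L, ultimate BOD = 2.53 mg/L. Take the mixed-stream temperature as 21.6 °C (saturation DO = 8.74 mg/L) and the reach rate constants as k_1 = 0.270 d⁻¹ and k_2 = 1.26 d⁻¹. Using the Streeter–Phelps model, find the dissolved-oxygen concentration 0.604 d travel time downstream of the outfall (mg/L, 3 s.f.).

DO ≈ 6.62 mg/L

Mixed DO = (9.91×7.38 + 1.69×2.61)/(9.91+1.69) = 77.55/11.60 = 6.685 mg/L.
Mixed L₀ = (9.91×2.53 + 1.69×61.2)/(11.60) = 128.5/11.60 = 11.08 mg/L.
Initial deficit D₀ = C_s − DO₀ = 8.74 − 6.685 = 2.055 mg/L.
D(0.604) = [0.270×11.08/(1.26−0.270)](e^(−0.270×0.604) − e^(−1.26×0.604)) + 2.055 e^(−1.26×0.604)
= 3.021 × (0.8495 − 0.4672) + 2.055 × 0.4672 = 2.115 mg/L.
DO = 8.74 − 2.115 = 6.625 mg/L.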